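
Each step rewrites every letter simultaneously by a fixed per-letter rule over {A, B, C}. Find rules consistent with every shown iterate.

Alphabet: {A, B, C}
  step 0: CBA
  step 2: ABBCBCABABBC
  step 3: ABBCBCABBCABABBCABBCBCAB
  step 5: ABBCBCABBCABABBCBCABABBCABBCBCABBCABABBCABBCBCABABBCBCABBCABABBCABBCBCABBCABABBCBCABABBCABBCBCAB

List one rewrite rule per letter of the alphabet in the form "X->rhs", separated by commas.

  step 2 ⇒ step 3: ABBCBCABABBC ⇒ AB·BC·BC·AB·BC·AB·AB·BC·AB·BC·BC·AB
    A ↦ AB
    B ↦ BC
    C ↦ AB

A->AB, B->BC, C->AB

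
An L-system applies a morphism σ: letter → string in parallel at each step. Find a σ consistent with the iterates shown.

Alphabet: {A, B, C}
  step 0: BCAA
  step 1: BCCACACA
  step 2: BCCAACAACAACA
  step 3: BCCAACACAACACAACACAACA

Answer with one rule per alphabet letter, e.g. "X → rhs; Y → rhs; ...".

A->CA, B->BCC, C->A

  step 2 ⇒ step 3: BCCAACAACAACA ⇒ BCC·A·A·CA·CA·A·CA·CA·A·CA·CA·A·CA
    A ↦ CA
    B ↦ BCC
    C ↦ A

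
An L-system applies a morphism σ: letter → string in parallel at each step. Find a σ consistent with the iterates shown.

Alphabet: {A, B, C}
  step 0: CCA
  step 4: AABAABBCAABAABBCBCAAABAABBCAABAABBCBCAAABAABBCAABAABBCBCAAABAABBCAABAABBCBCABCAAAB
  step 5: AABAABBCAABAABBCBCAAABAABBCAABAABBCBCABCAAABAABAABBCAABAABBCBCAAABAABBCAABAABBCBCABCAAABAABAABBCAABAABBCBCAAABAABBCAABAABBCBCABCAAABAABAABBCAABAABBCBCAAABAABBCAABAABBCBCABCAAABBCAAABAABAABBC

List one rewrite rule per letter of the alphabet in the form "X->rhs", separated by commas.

  step 4 ⇒ step 5: AABAABBCAABAABBCBCAAABAABBCAABAABBCBCAAABAABBCAABAABBCBCAAABAABBCAABAABBCBCABCAAAB ⇒ AAB·AAB·BC·AAB·AAB·BC·BC·A·AAB·AAB·BC·AAB·AAB·BC·BC·A·BC·A·AAB·AAB·AAB·BC·AAB·AAB·BC·BC·A·AAB·AAB·BC·AAB·AAB·BC·BC·A·BC·A·AAB·AAB·AAB·BC·AAB·AAB·BC·BC·A·AAB·AAB·BC·AAB·AAB·BC·BC·A·BC·A·AAB·AAB·AAB·BC·AAB·AAB·BC·BC·A·AAB·AAB·BC·AAB·AAB·BC·BC·A·BC·A·AAB·BC·A·AAB·AAB·AAB·BC
    A ↦ AAB
    B ↦ BC
    C ↦ A

A->AAB, B->BC, C->A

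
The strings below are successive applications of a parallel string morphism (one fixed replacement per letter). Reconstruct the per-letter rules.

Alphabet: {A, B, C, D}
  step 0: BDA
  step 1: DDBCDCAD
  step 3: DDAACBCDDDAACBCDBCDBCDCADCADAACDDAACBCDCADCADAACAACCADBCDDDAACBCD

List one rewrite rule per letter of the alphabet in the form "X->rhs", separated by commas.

  step 0 ⇒ step 1: BDA ⇒ DD·BCD·CAD
    A ↦ CAD
    B ↦ DD
    D ↦ BCD
    C ↦ AAC  (constrained at step 1)

A->CAD, B->DD, C->AAC, D->BCD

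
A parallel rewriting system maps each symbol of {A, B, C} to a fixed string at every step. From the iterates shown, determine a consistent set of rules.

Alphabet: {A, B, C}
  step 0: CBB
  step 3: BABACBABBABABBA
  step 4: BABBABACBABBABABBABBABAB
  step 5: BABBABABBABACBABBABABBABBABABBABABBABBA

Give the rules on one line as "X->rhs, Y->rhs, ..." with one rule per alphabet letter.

A->B, B->BA, C->AC

  step 4 ⇒ step 5: BABBABACBABBABABBABBABAB ⇒ BA·B·BA·BA·B·BA·B·AC·BA·B·BA·BA·B·BA·B·BA·BA·B·BA·BA·B·BA·B·BA
    A ↦ B
    B ↦ BA
    C ↦ AC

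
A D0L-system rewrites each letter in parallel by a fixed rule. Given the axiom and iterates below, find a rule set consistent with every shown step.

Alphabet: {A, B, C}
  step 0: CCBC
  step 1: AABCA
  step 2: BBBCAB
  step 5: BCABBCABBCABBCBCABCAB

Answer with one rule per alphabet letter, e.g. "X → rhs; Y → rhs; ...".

  step 1 ⇒ step 2: AABCA ⇒ B·B·BC·A·B
    A ↦ B
    B ↦ BC
    C ↦ A

A->B, B->BC, C->A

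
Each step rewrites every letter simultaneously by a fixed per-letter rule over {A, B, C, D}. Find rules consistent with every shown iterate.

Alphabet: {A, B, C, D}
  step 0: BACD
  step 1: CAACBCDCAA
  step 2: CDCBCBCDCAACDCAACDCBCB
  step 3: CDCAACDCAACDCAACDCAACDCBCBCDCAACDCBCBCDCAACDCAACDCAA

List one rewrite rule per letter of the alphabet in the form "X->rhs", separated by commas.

A->CB, B->CAA, C->CD, D->CAA

  step 2 ⇒ step 3: CDCBCBCDCAACDCAACDCBCB ⇒ CD·CAA·CD·CAA·CD·CAA·CD·CAA·CD·CB·CB·CD·CAA·CD·CB·CB·CD·CAA·CD·CAA·CD·CAA
    A ↦ CB
    B ↦ CAA
    C ↦ CD
    D ↦ CAA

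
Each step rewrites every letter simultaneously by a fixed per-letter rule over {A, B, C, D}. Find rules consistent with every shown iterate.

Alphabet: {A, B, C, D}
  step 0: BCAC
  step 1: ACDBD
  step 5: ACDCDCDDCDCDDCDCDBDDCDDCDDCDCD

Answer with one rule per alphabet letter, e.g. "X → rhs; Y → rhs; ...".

  step 0 ⇒ step 1: BCAC ⇒ AC·D·B·D
    A ↦ B
    B ↦ AC
    C ↦ D
    D ↦ DC  (constrained at step 1)

A->B, B->AC, C->D, D->DC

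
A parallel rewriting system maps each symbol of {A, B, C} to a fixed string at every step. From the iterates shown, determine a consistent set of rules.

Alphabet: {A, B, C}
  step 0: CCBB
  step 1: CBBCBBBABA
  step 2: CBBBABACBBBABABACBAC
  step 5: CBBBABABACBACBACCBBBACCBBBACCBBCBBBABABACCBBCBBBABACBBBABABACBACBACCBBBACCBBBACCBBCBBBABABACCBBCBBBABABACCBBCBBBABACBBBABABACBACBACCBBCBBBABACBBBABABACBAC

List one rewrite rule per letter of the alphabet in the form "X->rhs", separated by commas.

A->C, B->BA, C->CBB

  step 1 ⇒ step 2: CBBCBBBABA ⇒ CBB·BA·BA·CBB·BA·BA·BA·C·BA·C
    A ↦ C
    B ↦ BA
    C ↦ CBB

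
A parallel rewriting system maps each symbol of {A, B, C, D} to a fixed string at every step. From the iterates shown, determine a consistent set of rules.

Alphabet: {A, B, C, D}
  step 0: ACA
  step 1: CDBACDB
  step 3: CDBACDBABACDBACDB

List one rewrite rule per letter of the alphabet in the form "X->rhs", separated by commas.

A->CDB, B->A, C->A, D->B

  step 0 ⇒ step 1: ACA ⇒ CDB·A·CDB
    A ↦ CDB
    C ↦ A
    B ↦ A  (constrained at step 1)
    D ↦ B  (constrained at step 1)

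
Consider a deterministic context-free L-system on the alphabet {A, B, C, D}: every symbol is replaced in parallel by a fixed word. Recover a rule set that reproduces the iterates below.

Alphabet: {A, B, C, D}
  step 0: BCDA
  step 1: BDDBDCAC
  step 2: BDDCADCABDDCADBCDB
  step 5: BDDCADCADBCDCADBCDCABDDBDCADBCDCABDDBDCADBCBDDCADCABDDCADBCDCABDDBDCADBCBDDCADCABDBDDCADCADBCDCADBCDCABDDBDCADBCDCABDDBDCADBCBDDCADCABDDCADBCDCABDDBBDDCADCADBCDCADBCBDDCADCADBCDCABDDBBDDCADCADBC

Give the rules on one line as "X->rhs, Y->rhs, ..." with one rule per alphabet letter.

  step 1 ⇒ step 2: BDDBDCAC ⇒ BD·DCA·DCA·BD·DCA·DB·C·DB
    A ↦ C
    B ↦ BD
    C ↦ DB
    D ↦ DCA

A->C, B->BD, C->DB, D->DCA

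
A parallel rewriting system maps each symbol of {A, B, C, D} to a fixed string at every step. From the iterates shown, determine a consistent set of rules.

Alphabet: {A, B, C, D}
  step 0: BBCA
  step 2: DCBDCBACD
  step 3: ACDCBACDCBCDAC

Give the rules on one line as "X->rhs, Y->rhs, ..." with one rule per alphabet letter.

A->C, B->CB, C->D, D->AC

  step 2 ⇒ step 3: DCBDCBACD ⇒ AC·D·CB·AC·D·CB·C·D·AC
    A ↦ C
    B ↦ CB
    C ↦ D
    D ↦ AC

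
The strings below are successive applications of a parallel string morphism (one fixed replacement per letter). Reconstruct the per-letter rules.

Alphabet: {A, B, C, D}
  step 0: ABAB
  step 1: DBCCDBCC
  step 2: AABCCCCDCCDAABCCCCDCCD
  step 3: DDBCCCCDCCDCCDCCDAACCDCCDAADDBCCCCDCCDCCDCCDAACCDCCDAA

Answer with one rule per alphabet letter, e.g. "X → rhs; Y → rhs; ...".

A->D, B->BCC, C->CCD, D->AA

  step 2 ⇒ step 3: AABCCCCDCCDAABCCCCDCCD ⇒ D·D·BCC·CCD·CCD·CCD·CCD·AA·CCD·CCD·AA·D·D·BCC·CCD·CCD·CCD·CCD·AA·CCD·CCD·AA
    A ↦ D
    B ↦ BCC
    C ↦ CCD
    D ↦ AA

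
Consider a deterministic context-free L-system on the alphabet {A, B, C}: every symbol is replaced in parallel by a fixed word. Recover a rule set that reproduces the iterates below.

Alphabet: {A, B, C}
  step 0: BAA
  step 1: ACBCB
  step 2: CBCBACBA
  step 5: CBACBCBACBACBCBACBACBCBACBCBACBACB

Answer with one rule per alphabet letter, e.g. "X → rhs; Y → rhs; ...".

  step 1 ⇒ step 2: ACBCB ⇒ CB·CB·A·CB·A
    A ↦ CB
    B ↦ A
    C ↦ CB

A->CB, B->A, C->CB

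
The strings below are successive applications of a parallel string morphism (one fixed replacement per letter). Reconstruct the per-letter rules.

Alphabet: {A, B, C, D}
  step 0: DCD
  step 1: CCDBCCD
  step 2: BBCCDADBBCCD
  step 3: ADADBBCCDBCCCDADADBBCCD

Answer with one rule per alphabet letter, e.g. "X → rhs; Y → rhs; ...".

A->BC, B->AD, C->B, D->CCD

  step 2 ⇒ step 3: BBCCDADBBCCD ⇒ AD·AD·B·B·CCD·BC·CCD·AD·AD·B·B·CCD
    A ↦ BC
    B ↦ AD
    C ↦ B
    D ↦ CCD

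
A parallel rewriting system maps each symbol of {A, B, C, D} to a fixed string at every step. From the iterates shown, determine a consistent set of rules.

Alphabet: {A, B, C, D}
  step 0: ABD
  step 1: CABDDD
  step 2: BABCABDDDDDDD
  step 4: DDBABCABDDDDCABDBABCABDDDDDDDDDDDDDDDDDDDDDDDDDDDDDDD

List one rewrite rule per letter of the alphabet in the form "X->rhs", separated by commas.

A->CAB, B->D, C->BAB, D->DD

  step 1 ⇒ step 2: CABDDD ⇒ BAB·CAB·D·DD·DD·DD
    A ↦ CAB
    B ↦ D
    C ↦ BAB
    D ↦ DD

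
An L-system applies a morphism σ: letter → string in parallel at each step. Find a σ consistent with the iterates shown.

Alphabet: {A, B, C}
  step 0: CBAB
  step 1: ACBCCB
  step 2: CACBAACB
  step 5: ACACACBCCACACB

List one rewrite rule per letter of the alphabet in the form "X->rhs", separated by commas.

  step 1 ⇒ step 2: ACBCCB ⇒ C·A·CB·A·A·CB
    A ↦ C
    B ↦ CB
    C ↦ A

A->C, B->CB, C->A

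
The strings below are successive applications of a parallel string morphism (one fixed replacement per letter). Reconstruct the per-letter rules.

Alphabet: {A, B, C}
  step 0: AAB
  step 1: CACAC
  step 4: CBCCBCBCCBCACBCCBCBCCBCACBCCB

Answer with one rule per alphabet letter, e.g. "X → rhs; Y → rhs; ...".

  step 0 ⇒ step 1: AAB ⇒ CA·CA·C
    A ↦ CA
    B ↦ C
    C ↦ CB  (constrained at step 1)

A->CA, B->C, C->CB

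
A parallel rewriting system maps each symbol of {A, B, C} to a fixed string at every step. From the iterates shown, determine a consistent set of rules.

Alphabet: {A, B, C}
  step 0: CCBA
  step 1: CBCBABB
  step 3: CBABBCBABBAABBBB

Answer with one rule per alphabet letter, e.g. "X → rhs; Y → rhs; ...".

  step 0 ⇒ step 1: CCBA ⇒ CB·CB·A·BB
    A ↦ BB
    B ↦ A
    C ↦ CB

A->BB, B->A, C->CB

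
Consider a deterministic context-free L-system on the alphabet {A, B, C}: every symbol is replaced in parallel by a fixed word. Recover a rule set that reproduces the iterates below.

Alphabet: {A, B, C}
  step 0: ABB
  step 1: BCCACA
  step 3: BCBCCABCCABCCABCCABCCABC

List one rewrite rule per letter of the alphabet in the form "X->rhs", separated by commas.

A->BC, B->CA, C->BC

  step 0 ⇒ step 1: ABB ⇒ BC·CA·CA
    A ↦ BC
    B ↦ CA
    C ↦ BC  (constrained at step 1)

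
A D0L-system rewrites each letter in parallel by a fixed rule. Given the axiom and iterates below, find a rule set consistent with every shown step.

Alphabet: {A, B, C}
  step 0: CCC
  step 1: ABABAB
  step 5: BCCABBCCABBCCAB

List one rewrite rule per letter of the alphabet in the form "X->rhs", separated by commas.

  step 0 ⇒ step 1: CCC ⇒ AB·AB·AB
    C ↦ AB
    A ↦ B  (constrained at step 1)
    B ↦ C  (constrained at step 1)

A->B, B->C, C->AB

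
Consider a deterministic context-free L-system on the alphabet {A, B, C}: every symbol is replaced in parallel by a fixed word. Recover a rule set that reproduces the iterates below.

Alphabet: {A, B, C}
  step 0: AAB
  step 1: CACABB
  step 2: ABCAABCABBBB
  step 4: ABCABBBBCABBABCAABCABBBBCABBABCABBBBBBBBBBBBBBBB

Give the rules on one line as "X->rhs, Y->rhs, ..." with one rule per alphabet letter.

A->CA, B->BB, C->AB

  step 1 ⇒ step 2: CACABB ⇒ AB·CA·AB·CA·BB·BB
    A ↦ CA
    B ↦ BB
    C ↦ AB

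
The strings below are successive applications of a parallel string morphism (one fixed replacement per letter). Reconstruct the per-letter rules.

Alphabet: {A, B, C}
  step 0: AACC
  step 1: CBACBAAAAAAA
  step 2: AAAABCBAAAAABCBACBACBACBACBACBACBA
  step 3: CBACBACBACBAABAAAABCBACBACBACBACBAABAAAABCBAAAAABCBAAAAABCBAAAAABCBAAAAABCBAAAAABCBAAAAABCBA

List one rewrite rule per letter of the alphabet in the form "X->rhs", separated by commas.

  step 2 ⇒ step 3: AAAABCBAAAAABCBACBACBACBACBACBACBA ⇒ CBA·CBA·CBA·CBA·AB·AAA·AB·CBA·CBA·CBA·CBA·CBA·AB·AAA·AB·CBA·AAA·AB·CBA·AAA·AB·CBA·AAA·AB·CBA·AAA·AB·CBA·AAA·AB·CBA·AAA·AB·CBA
    A ↦ CBA
    B ↦ AB
    C ↦ AAA

A->CBA, B->AB, C->AAA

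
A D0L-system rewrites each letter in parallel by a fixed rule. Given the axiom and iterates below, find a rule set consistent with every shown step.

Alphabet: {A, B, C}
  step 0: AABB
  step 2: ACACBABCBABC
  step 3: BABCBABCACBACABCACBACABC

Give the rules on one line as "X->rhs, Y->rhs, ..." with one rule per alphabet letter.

A->B, B->AC, C->ABC

  step 2 ⇒ step 3: ACACBABCBABC ⇒ B·ABC·B·ABC·AC·B·AC·ABC·AC·B·AC·ABC
    A ↦ B
    B ↦ AC
    C ↦ ABC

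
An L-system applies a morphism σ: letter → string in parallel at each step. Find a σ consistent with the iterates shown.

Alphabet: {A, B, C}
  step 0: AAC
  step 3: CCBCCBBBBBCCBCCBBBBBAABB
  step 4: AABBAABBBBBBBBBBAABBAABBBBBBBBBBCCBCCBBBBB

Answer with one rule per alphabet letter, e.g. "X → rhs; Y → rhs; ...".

  step 3 ⇒ step 4: CCBCCBBBBBCCBCCBBBBBAABB ⇒ A·A·BB·A·A·BB·BB·BB·BB·BB·A·A·BB·A·A·BB·BB·BB·BB·BB·CCB·CCB·BB·BB
    A ↦ CCB
    B ↦ BB
    C ↦ A

A->CCB, B->BB, C->A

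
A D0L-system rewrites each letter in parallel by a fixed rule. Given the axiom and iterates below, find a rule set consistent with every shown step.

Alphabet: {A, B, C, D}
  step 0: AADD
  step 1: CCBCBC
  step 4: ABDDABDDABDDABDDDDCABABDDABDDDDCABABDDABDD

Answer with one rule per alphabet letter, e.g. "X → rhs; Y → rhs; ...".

  step 0 ⇒ step 1: AADD ⇒ C·C·BC·BC
    A ↦ C
    D ↦ BC
    B ↦ AB  (constrained at step 1)
    C ↦ DD  (constrained at step 1)

A->C, B->AB, C->DD, D->BC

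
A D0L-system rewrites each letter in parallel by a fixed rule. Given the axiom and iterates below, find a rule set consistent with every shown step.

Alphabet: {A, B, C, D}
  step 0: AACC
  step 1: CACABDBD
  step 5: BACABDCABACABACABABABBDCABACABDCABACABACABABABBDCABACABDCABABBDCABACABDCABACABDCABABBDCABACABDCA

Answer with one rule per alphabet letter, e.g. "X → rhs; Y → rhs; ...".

A->CA, B->BA, C->BD, D->B

  step 0 ⇒ step 1: AACC ⇒ CA·CA·BD·BD
    A ↦ CA
    C ↦ BD
    B ↦ BA  (constrained at step 1)
    D ↦ B  (constrained at step 1)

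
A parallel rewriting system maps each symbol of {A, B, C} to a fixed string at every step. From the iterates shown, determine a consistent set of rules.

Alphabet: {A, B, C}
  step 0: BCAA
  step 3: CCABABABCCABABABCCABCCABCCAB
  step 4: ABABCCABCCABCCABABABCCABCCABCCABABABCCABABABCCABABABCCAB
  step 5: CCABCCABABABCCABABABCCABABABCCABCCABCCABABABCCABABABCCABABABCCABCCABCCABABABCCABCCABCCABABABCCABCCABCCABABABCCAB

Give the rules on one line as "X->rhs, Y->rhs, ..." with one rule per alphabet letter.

  step 4 ⇒ step 5: ABABCCABCCABCCABABABCCABCCABCCABABABCCABABABCCABABABCCAB ⇒ C·CAB·C·CAB·AB·AB·C·CAB·AB·AB·C·CAB·AB·AB·C·CAB·C·CAB·C·CAB·AB·AB·C·CAB·AB·AB·C·CAB·AB·AB·C·CAB·C·CAB·C·CAB·AB·AB·C·CAB·C·CAB·C·CAB·AB·AB·C·CAB·C·CAB·C·CAB·AB·AB·C·CAB
    A ↦ C
    B ↦ CAB
    C ↦ AB

A->C, B->CAB, C->AB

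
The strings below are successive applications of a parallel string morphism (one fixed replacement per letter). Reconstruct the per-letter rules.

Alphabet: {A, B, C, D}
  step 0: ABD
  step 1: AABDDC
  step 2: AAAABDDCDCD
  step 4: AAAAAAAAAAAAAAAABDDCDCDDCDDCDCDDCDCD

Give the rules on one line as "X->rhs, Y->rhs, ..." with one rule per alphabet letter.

A->AA, B->BD, C->D, D->DC

  step 1 ⇒ step 2: AABDDC ⇒ AA·AA·BD·DC·DC·D
    A ↦ AA
    B ↦ BD
    C ↦ D
    D ↦ DC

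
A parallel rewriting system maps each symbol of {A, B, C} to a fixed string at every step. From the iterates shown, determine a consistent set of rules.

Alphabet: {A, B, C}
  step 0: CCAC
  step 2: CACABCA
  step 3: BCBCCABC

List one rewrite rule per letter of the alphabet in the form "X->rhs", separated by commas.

A->C, B->CA, C->B

  step 2 ⇒ step 3: CACABCA ⇒ B·C·B·C·CA·B·C
    A ↦ C
    B ↦ CA
    C ↦ B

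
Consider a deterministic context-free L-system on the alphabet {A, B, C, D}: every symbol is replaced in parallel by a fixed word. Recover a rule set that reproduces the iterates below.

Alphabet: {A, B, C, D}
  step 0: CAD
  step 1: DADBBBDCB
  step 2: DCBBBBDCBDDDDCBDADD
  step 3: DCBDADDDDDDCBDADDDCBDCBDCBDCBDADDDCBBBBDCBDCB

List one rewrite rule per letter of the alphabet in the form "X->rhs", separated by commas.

  step 2 ⇒ step 3: DCBBBBDCBDDDDCBDADD ⇒ DCB·DAD·D·D·D·D·DCB·DAD·D·DCB·DCB·DCB·DCB·DAD·D·DCB·BBB·DCB·DCB
    A ↦ BBB
    B ↦ D
    C ↦ DAD
    D ↦ DCB

A->BBB, B->D, C->DAD, D->DCB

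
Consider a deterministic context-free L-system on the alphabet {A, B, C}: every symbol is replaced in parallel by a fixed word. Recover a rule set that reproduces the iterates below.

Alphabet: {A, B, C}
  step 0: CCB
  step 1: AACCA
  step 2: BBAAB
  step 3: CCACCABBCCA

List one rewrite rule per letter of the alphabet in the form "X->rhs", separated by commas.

  step 2 ⇒ step 3: BBAAB ⇒ CCA·CCA·B·B·CCA
    A ↦ B
    B ↦ CCA
  step 0 ⇒ step 1: CCB ⇒ A·A·CCA
    C ↦ A

A->B, B->CCA, C->A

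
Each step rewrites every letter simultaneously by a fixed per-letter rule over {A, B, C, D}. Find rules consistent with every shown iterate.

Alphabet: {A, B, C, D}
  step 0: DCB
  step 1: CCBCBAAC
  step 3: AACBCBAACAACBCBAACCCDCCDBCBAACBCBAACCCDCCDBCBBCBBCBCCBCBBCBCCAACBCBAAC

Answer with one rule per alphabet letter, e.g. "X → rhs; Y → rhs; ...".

A->CCD, B->AAC, C->BCB, D->CC

  step 0 ⇒ step 1: DCB ⇒ CC·BCB·AAC
    B ↦ AAC
    C ↦ BCB
    D ↦ CC
    A ↦ CCD  (constrained at step 1)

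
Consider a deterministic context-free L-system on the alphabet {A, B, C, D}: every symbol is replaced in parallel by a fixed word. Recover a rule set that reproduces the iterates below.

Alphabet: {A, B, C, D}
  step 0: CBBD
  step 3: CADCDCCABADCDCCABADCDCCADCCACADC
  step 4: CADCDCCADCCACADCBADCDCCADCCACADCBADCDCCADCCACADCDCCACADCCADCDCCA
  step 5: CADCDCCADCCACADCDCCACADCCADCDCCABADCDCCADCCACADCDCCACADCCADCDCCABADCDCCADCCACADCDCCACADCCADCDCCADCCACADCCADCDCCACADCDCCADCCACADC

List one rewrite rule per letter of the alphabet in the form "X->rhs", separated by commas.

  step 4 ⇒ step 5: CADCDCCADCCACADCBADCDCCADCCACADCBADCDCCADCCACADCDCCACADCCADCDCCA ⇒ CA·DC·DC·CA·DC·CA·CA·DC·DC·CA·CA·DC·CA·DC·DC·CA·BA·DC·DC·CA·DC·CA·CA·DC·DC·CA·CA·DC·CA·DC·DC·CA·BA·DC·DC·CA·DC·CA·CA·DC·DC·CA·CA·DC·CA·DC·DC·CA·DC·CA·CA·DC·CA·DC·DC·CA·CA·DC·DC·CA·DC·CA·CA·DC
    A ↦ DC
    B ↦ BA
    C ↦ CA
    D ↦ DC

A->DC, B->BA, C->CA, D->DC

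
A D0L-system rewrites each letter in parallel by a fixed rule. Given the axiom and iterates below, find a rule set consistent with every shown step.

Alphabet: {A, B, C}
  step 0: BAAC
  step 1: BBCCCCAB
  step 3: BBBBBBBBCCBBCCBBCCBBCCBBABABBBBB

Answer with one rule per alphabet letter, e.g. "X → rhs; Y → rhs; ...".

A->CC, B->BB, C->AB

  step 0 ⇒ step 1: BAAC ⇒ BB·CC·CC·AB
    A ↦ CC
    B ↦ BB
    C ↦ AB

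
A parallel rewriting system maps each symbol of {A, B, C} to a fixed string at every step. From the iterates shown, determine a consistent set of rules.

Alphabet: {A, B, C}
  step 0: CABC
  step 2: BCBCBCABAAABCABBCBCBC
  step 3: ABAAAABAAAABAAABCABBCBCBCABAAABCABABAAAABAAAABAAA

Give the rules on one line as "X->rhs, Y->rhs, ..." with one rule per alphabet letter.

  step 2 ⇒ step 3: BCBCBCABAAABCABBCBCBC ⇒ AB·AAA·AB·AAA·AB·AAA·BC·AB·BC·BC·BC·AB·AAA·BC·AB·AB·AAA·AB·AAA·AB·AAA
    A ↦ BC
    B ↦ AB
    C ↦ AAA

A->BC, B->AB, C->AAA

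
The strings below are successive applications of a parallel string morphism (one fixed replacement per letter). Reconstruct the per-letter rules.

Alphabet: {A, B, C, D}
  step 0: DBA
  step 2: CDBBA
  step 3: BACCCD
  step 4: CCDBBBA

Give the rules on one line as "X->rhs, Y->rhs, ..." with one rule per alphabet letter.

A->CD, B->C, C->B, D->A

  step 3 ⇒ step 4: BACCCD ⇒ C·CD·B·B·B·A
    A ↦ CD
    B ↦ C
    C ↦ B
    D ↦ A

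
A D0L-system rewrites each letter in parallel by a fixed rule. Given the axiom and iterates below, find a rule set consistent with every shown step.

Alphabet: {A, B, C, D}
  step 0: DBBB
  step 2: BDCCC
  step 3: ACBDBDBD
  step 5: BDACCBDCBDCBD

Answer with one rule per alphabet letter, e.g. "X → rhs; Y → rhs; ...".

  step 2 ⇒ step 3: BDCCC ⇒ A·C·BD·BD·BD
    B ↦ A
    C ↦ BD
    D ↦ C
    A ↦ C  (constrained at step 3)

A->C, B->A, C->BD, D->C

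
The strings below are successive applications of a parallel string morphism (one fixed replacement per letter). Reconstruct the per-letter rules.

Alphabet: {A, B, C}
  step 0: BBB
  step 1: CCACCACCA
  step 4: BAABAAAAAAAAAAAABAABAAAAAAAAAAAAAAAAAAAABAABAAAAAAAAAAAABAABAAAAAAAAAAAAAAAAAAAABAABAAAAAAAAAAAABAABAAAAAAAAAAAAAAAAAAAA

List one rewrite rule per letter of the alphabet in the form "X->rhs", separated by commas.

A->AA, B->CCA, C->BAA

  step 0 ⇒ step 1: BBB ⇒ CCA·CCA·CCA
    B ↦ CCA
    A ↦ AA  (constrained at step 1)
    C ↦ BAA  (constrained at step 1)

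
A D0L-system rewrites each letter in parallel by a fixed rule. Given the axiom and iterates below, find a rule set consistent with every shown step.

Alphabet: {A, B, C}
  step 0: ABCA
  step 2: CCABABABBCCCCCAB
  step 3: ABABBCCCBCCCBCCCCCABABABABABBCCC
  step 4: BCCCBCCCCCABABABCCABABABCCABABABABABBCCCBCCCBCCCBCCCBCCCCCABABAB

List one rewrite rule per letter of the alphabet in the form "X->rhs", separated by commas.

A->BC, B->CC, C->AB

  step 3 ⇒ step 4: ABABBCCCBCCCBCCCCCABABABABABBCCC ⇒ BC·CC·BC·CC·CC·AB·AB·AB·CC·AB·AB·AB·CC·AB·AB·AB·AB·AB·BC·CC·BC·CC·BC·CC·BC·CC·BC·CC·CC·AB·AB·AB
    A ↦ BC
    B ↦ CC
    C ↦ AB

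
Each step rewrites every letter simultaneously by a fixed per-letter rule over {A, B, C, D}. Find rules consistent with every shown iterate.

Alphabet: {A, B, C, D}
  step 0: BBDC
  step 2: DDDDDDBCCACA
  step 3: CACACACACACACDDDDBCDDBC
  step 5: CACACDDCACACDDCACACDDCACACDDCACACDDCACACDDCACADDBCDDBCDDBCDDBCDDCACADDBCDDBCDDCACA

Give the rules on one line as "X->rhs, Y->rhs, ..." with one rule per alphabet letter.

  step 2 ⇒ step 3: DDDDDDBCCACA ⇒ CA·CA·CA·CA·CA·CA·C·DD·DD·BC·DD·BC
    A ↦ BC
    B ↦ C
    C ↦ DD
    D ↦ CA

A->BC, B->C, C->DD, D->CA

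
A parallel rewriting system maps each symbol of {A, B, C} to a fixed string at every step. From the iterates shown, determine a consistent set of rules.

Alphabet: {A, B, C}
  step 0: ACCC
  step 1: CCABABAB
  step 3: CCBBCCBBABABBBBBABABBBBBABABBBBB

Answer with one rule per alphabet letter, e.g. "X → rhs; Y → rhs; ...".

A->CC, B->BB, C->AB

  step 0 ⇒ step 1: ACCC ⇒ CC·AB·AB·AB
    A ↦ CC
    C ↦ AB
    B ↦ BB  (constrained at step 1)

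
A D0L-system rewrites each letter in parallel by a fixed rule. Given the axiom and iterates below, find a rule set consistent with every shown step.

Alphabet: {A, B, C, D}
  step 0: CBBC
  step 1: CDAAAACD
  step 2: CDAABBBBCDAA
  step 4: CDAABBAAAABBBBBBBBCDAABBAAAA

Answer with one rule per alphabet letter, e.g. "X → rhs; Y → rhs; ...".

  step 1 ⇒ step 2: CDAAAACD ⇒ CD·AA·B·B·B·B·CD·AA
    A ↦ B
    C ↦ CD
    D ↦ AA
  step 0 ⇒ step 1: CBBC ⇒ CD·AA·AA·CD
    B ↦ AA

A->B, B->AA, C->CD, D->AA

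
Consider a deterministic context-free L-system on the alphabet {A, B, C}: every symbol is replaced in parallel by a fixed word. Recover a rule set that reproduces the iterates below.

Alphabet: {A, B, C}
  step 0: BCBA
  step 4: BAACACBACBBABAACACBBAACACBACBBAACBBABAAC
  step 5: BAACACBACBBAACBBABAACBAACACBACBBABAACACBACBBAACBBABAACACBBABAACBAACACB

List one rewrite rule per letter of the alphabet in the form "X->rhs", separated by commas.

A->AC, B->BA, C->B

  step 4 ⇒ step 5: BAACACBACBBABAACACBBAACACBACBBAACBBABAAC ⇒ BA·AC·AC·B·AC·B·BA·AC·B·BA·BA·AC·BA·AC·AC·B·AC·B·BA·BA·AC·AC·B·AC·B·BA·AC·B·BA·BA·AC·AC·B·BA·BA·AC·BA·AC·AC·B
    A ↦ AC
    B ↦ BA
    C ↦ B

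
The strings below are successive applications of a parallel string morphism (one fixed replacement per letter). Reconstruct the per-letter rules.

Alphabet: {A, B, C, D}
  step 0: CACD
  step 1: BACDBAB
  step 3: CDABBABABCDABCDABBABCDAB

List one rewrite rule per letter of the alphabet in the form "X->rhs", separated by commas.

A->CD, B->AB, C->BA, D->B

  step 0 ⇒ step 1: CACD ⇒ BA·CD·BA·B
    A ↦ CD
    C ↦ BA
    D ↦ B
    B ↦ AB  (constrained at step 1)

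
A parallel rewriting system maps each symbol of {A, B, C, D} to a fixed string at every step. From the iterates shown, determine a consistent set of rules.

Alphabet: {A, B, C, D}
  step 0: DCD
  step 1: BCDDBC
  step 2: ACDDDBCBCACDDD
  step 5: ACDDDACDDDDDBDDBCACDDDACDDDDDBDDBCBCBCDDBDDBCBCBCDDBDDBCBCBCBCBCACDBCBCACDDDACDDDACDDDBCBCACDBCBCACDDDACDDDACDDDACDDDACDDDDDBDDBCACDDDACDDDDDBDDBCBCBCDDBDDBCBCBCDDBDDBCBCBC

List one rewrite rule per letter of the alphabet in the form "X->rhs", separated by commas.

  step 1 ⇒ step 2: BCDDBC ⇒ ACD·DD·BC·BC·ACD·DD
    B ↦ ACD
    C ↦ DD
    D ↦ BC
    A ↦ DDB  (constrained at step 2)

A->DDB, B->ACD, C->DD, D->BC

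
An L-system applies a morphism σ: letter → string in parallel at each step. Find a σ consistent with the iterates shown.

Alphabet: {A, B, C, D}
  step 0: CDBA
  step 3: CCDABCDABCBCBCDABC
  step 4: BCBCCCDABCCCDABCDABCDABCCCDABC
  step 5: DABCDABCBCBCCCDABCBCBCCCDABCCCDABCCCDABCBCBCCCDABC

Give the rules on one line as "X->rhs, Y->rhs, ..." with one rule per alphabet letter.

A->C, B->DA, C->BC, D->C

  step 4 ⇒ step 5: BCBCCCDABCCCDABCDABCDABCCCDABC ⇒ DA·BC·DA·BC·BC·BC·C·C·DA·BC·BC·BC·C·C·DA·BC·C·C·DA·BC·C·C·DA·BC·BC·BC·C·C·DA·BC
    A ↦ C
    B ↦ DA
    C ↦ BC
    D ↦ C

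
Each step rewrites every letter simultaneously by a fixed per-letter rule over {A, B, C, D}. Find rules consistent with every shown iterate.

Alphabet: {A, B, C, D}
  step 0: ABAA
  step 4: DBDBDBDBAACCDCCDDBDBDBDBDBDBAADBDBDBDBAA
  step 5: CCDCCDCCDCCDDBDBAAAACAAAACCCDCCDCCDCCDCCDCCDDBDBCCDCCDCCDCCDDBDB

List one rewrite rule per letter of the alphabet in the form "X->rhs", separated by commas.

A->DB, B->CD, C->AA, D->C

  step 4 ⇒ step 5: DBDBDBDBAACCDCCDDBDBDBDBDBDBAADBDBDBDBAA ⇒ C·CD·C·CD·C·CD·C·CD·DB·DB·AA·AA·C·AA·AA·C·C·CD·C·CD·C·CD·C·CD·C·CD·C·CD·DB·DB·C·CD·C·CD·C·CD·C·CD·DB·DB
    A ↦ DB
    B ↦ CD
    C ↦ AA
    D ↦ C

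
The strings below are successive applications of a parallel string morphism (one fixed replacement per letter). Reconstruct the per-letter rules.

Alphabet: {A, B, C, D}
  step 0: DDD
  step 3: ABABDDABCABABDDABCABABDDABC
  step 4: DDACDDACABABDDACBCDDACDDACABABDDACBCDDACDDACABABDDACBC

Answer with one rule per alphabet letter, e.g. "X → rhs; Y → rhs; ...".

  step 3 ⇒ step 4: ABABDDABCABABDDABCABABDDABC ⇒ DDA·C·DDA·C·AB·AB·DDA·C·BC·DDA·C·DDA·C·AB·AB·DDA·C·BC·DDA·C·DDA·C·AB·AB·DDA·C·BC
    A ↦ DDA
    B ↦ C
    C ↦ BC
    D ↦ AB

A->DDA, B->C, C->BC, D->AB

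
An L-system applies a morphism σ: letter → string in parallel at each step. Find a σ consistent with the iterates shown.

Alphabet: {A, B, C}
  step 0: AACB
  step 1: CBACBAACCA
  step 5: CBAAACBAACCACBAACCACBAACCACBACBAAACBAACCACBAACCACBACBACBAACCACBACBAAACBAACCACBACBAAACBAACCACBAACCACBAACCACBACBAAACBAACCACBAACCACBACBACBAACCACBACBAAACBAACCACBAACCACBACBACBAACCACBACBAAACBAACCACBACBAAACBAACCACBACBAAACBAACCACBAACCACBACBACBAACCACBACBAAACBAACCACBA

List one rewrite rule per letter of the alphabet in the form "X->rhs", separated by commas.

  step 0 ⇒ step 1: AACB ⇒ CBA·CBA·A·CCA
    A ↦ CBA
    B ↦ CCA
    C ↦ A

A->CBA, B->CCA, C->A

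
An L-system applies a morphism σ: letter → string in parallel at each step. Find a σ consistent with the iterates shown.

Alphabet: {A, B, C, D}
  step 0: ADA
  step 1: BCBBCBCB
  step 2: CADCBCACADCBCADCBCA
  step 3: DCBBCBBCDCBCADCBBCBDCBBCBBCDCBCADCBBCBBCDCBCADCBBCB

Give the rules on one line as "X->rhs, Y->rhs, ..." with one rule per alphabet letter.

A->BCB, B->CA, C->DCB, D->BC

  step 2 ⇒ step 3: CADCBCACADCBCADCBCA ⇒ DCB·BCB·BC·DCB·CA·DCB·BCB·DCB·BCB·BC·DCB·CA·DCB·BCB·BC·DCB·CA·DCB·BCB
    A ↦ BCB
    B ↦ CA
    C ↦ DCB
    D ↦ BC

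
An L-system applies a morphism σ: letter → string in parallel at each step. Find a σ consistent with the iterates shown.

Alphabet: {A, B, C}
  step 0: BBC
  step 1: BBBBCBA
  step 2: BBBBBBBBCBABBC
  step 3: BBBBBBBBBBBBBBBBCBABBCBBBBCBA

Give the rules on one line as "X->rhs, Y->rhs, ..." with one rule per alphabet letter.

  step 2 ⇒ step 3: BBBBBBBBCBABBC ⇒ BB·BB·BB·BB·BB·BB·BB·BB·CBA·BB·C·BB·BB·CBA
    A ↦ C
    B ↦ BB
    C ↦ CBA

A->C, B->BB, C->CBA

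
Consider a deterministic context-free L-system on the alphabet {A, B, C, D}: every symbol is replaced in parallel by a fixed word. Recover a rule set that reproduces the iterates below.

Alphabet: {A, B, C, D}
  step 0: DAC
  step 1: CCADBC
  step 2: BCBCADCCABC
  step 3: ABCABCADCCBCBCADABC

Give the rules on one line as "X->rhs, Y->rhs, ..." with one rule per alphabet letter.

A->AD, B->A, C->BC, D->CC

  step 2 ⇒ step 3: BCBCADCCABC ⇒ A·BC·A·BC·AD·CC·BC·BC·AD·A·BC
    A ↦ AD
    B ↦ A
    C ↦ BC
    D ↦ CC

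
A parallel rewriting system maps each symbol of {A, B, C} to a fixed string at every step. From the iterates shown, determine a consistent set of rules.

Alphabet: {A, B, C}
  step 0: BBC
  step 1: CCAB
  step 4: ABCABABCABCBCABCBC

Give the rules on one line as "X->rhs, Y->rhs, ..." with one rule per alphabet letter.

  step 0 ⇒ step 1: BBC ⇒ C·C·AB
    B ↦ C
    C ↦ AB
    A ↦ CB  (constrained at step 1)

A->CB, B->C, C->AB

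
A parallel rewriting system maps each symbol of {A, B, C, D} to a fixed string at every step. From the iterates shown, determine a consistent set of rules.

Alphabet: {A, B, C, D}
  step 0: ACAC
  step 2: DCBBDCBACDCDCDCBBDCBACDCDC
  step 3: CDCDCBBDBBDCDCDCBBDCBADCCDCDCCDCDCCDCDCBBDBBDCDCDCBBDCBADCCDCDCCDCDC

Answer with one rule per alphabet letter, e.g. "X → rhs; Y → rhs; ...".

A->CBA, B->BBD, C->DC, D->CDC

  step 2 ⇒ step 3: DCBBDCBACDCDCDCBBDCBACDCDC ⇒ CDC·DC·BBD·BBD·CDC·DC·BBD·CBA·DC·CDC·DC·CDC·DC·CDC·DC·BBD·BBD·CDC·DC·BBD·CBA·DC·CDC·DC·CDC·DC
    A ↦ CBA
    B ↦ BBD
    C ↦ DC
    D ↦ CDC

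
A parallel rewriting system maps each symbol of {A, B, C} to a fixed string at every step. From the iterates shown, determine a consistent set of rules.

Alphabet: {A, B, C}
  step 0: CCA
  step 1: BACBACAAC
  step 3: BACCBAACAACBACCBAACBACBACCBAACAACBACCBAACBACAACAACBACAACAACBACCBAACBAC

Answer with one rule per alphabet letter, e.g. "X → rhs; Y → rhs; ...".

  step 0 ⇒ step 1: CCA ⇒ BAC·BAC·AAC
    A ↦ AAC
    C ↦ BAC
    B ↦ CB  (constrained at step 1)

A->AAC, B->CB, C->BAC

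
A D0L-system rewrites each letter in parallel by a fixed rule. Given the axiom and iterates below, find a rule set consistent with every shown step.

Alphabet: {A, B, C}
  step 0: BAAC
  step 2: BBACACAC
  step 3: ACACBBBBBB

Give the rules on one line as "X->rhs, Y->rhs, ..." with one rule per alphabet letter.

A->B, B->AC, C->B

  step 2 ⇒ step 3: BBACACAC ⇒ AC·AC·B·B·B·B·B·B
    A ↦ B
    B ↦ AC
    C ↦ B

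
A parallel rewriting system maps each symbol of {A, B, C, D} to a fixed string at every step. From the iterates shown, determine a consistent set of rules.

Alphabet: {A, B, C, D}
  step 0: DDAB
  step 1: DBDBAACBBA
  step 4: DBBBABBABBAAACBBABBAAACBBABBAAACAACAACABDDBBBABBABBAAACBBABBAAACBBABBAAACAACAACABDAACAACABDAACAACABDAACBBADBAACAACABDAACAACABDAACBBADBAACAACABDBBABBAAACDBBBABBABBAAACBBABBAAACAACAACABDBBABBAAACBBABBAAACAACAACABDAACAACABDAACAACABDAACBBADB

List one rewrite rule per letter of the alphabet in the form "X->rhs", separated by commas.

  step 0 ⇒ step 1: DDAB ⇒ DB·DB·AAC·BBA
    A ↦ AAC
    B ↦ BBA
    D ↦ DB
    C ↦ ABD  (constrained at step 1)

A->AAC, B->BBA, C->ABD, D->DB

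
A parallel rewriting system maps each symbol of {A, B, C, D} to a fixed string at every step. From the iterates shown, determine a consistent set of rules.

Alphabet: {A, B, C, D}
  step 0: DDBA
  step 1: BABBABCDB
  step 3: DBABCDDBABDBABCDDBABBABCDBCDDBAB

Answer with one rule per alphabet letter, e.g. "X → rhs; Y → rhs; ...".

  step 0 ⇒ step 1: DDBA ⇒ BAB·BAB·CD·B
    A ↦ B
    B ↦ CD
    D ↦ BAB
    C ↦ D  (constrained at step 1)

A->B, B->CD, C->D, D->BAB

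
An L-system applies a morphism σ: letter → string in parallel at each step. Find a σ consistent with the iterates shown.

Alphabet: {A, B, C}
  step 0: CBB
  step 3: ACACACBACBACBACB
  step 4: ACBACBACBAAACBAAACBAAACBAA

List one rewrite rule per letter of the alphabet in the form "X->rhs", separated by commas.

  step 3 ⇒ step 4: ACACACBACBACBACB ⇒ AC·B·AC·B·AC·B·AA·AC·B·AA·AC·B·AA·AC·B·AA
    A ↦ AC
    B ↦ AA
    C ↦ B

A->AC, B->AA, C->B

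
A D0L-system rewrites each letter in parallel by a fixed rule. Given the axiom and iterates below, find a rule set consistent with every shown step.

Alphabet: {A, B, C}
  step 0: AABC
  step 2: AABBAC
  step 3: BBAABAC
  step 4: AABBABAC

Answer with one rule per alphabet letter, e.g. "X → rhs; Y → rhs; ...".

A->B, B->A, C->AC

  step 3 ⇒ step 4: BBAABAC ⇒ A·A·B·B·A·B·AC
    A ↦ B
    B ↦ A
    C ↦ AC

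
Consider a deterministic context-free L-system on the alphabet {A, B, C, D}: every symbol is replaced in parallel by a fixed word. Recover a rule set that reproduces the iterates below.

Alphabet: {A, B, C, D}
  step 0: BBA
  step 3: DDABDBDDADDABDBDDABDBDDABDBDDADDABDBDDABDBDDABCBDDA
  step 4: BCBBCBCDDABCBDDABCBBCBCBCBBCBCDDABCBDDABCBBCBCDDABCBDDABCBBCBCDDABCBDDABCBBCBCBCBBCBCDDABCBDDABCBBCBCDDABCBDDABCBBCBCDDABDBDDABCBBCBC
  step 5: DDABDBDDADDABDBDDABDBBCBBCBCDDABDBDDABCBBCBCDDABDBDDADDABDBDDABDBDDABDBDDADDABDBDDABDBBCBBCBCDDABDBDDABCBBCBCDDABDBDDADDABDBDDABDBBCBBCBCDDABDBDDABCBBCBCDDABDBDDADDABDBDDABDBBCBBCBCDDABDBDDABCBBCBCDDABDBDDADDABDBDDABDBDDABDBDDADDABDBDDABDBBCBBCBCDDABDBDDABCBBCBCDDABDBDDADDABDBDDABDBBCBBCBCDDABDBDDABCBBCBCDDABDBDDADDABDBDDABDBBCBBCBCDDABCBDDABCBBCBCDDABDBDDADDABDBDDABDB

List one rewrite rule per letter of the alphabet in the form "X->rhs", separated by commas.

  step 4 ⇒ step 5: BCBBCBCDDABCBDDABCBBCBCBCBBCBCDDABCBDDABCBBCBCDDABCBDDABCBBCBCDDABCBDDABCBBCBCBCBBCBCDDABCBDDABCBBCBCDDABCBDDABCBBCBCDDABDBDDABCBBCBC ⇒ DDA·BDB·DDA·DDA·BDB·DDA·BDB·BCB·BCB·C·DDA·BDB·DDA·BCB·BCB·C·DDA·BDB·DDA·DDA·BDB·DDA·BDB·DDA·BDB·DDA·DDA·BDB·DDA·BDB·BCB·BCB·C·DDA·BDB·DDA·BCB·BCB·C·DDA·BDB·DDA·DDA·BDB·DDA·BDB·BCB·BCB·C·DDA·BDB·DDA·BCB·BCB·C·DDA·BDB·DDA·DDA·BDB·DDA·BDB·BCB·BCB·C·DDA·BDB·DDA·BCB·BCB·C·DDA·BDB·DDA·DDA·BDB·DDA·BDB·DDA·BDB·DDA·DDA·BDB·DDA·BDB·BCB·BCB·C·DDA·BDB·DDA·BCB·BCB·C·DDA·BDB·DDA·DDA·BDB·DDA·BDB·BCB·BCB·C·DDA·BDB·DDA·BCB·BCB·C·DDA·BDB·DDA·DDA·BDB·DDA·BDB·BCB·BCB·C·DDA·BCB·DDA·BCB·BCB·C·DDA·BDB·DDA·DDA·BDB·DDA·BDB
    A ↦ C
    B ↦ DDA
    C ↦ BDB
    D ↦ BCB

A->C, B->DDA, C->BDB, D->BCB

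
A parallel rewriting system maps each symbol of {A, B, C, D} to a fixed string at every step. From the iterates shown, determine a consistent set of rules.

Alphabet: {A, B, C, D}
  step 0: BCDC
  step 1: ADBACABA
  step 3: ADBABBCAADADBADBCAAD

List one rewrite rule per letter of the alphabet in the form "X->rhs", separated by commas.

A->B, B->AD, C->BA, D->CA

  step 0 ⇒ step 1: BCDC ⇒ AD·BA·CA·BA
    B ↦ AD
    C ↦ BA
    D ↦ CA
    A ↦ B  (constrained at step 1)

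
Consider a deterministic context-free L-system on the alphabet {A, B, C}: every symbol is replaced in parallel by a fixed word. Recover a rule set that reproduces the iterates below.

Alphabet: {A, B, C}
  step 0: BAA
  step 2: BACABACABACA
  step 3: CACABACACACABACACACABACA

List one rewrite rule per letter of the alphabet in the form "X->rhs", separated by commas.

A->CA, B->CA, C->BA

  step 2 ⇒ step 3: BACABACABACA ⇒ CA·CA·BA·CA·CA·CA·BA·CA·CA·CA·BA·CA
    A ↦ CA
    B ↦ CA
    C ↦ BA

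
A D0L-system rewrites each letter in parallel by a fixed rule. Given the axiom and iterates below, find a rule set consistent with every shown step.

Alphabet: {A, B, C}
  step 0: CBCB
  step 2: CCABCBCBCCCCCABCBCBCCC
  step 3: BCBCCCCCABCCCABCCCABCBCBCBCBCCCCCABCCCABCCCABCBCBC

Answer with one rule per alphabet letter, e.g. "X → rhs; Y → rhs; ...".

  step 2 ⇒ step 3: CCABCBCBCCCCCABCBCBCCC ⇒ BC·BC·CC·CCA·BC·CCA·BC·CCA·BC·BC·BC·BC·BC·CC·CCA·BC·CCA·BC·CCA·BC·BC·BC
    A ↦ CC
    B ↦ CCA
    C ↦ BC

A->CC, B->CCA, C->BC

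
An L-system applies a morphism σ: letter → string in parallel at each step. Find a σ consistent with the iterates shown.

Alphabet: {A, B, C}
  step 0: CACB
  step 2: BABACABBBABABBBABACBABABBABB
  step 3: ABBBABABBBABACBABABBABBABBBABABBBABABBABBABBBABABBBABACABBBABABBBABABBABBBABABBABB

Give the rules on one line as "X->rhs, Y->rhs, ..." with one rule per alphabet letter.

  step 2 ⇒ step 3: BABACABBBABABBBABACBABABBABB ⇒ ABB·BAB·ABB·BAB·AC·BAB·ABB·ABB·ABB·BAB·ABB·BAB·ABB·ABB·ABB·BAB·ABB·BAB·AC·ABB·BAB·ABB·BAB·ABB·ABB·BAB·ABB·ABB
    A ↦ BAB
    B ↦ ABB
    C ↦ AC

A->BAB, B->ABB, C->AC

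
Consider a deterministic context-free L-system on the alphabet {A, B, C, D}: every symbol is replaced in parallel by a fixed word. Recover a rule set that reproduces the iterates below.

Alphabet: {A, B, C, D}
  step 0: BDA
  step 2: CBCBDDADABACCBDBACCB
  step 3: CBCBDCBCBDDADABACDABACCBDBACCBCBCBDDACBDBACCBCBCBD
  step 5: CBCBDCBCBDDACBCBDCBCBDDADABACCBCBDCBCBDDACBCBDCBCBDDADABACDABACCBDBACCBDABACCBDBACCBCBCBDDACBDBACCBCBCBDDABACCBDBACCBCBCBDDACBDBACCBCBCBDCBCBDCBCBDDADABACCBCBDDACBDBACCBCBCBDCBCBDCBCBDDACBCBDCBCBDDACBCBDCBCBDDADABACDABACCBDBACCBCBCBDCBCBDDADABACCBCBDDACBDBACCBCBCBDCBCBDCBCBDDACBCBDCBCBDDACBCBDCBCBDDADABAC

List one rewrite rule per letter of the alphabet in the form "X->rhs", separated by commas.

  step 2 ⇒ step 3: CBCBDDADABACCBDBACCB ⇒ CB·CBD·CB·CBD·DA·DA·BAC·DA·BAC·CBD·BAC·CB·CB·CBD·DA·CBD·BAC·CB·CB·CBD
    A ↦ BAC
    B ↦ CBD
    C ↦ CB
    D ↦ DA

A->BAC, B->CBD, C->CB, D->DA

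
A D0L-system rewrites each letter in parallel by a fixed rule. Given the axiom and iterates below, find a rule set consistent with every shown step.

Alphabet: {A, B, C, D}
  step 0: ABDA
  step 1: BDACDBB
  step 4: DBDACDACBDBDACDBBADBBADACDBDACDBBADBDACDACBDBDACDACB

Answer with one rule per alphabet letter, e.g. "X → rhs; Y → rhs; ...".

  step 0 ⇒ step 1: ABDA ⇒ B·DAC·DB·B
    A ↦ B
    B ↦ DAC
    D ↦ DB
    C ↦ A  (constrained at step 1)

A->B, B->DAC, C->A, D->DB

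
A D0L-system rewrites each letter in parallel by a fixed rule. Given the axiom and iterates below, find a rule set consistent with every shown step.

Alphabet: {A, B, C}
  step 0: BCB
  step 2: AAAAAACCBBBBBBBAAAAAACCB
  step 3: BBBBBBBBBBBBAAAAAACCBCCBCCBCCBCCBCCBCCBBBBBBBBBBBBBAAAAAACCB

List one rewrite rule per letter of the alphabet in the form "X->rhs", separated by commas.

  step 2 ⇒ step 3: AAAAAACCBBBBBBBAAAAAACCB ⇒ BB·BB·BB·BB·BB·BB·AAA·AAA·CCB·CCB·CCB·CCB·CCB·CCB·CCB·BB·BB·BB·BB·BB·BB·AAA·AAA·CCB
    A ↦ BB
    B ↦ CCB
    C ↦ AAA

A->BB, B->CCB, C->AAA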